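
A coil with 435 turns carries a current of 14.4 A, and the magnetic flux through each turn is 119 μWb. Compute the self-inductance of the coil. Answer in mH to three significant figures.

L ≈ 3.59 mH

Self-inductance is defined by L = NΦ_B/I (flux linkage over current).
L = (435)(1.190×10^-4 Wb)/(14.4 A) = 3.5948×10^-3 H.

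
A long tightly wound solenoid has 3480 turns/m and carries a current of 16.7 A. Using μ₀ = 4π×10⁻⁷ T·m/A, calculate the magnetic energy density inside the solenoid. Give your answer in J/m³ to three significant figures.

u ≈ 2120 J/m³

B = μ₀nI = (4π×10⁻⁷)(3.480×10^3)(16.7) = 7.303×10^-2 T.
u = B²/(2μ₀) = (7.303×10^-2)²/(2×4π×10⁻⁷) = 2.122×10^3 J/m³.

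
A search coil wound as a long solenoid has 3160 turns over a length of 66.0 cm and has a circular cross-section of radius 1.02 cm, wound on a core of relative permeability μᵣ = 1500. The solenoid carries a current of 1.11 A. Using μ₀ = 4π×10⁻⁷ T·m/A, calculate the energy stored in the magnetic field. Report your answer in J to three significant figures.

A = πr² = π(1.020×10^-2 m)² = 3.269×10^-4 m².
L = μ₀μᵣN²A/ℓ = (4π×10⁻⁷)(1500)(3160)²(3.269×10^-4)/(0.66) = 9.321 H.
U = ½LI² = ½(9.321)(1.11)² = 5.742 J.

U ≈ 5.74 J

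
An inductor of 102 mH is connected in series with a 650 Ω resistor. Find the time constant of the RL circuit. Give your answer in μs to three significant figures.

τ ≈ 157 μs

τ = L/R = (0.102 H)/(650 Ω) = 1.569×10^-4 s.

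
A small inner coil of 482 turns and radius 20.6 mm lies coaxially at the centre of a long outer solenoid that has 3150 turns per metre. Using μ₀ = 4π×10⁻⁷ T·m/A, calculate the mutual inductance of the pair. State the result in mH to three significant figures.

The outer solenoid produces a uniform field B₁ = μ₀n₁I₁ across the inner coil,
so the flux linkage is N₂Φ = N₂B₁A₂ = μ₀n₁N₂A₂·I₁, giving M = μ₀n₁N₂A₂.
A₂ = πr² = π(2.060×10^-2 m)² = 1.333×10^-3 m².
M = (4π×10⁻⁷)(3150)(482)(1.333×10^-3) = 2.544×10^-3 H.

M ≈ 2.54 mH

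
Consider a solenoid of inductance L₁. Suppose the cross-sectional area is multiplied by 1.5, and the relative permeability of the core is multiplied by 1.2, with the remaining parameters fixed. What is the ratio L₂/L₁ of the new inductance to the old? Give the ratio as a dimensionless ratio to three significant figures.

For a solenoid, L ∝ μᵣN²A/ℓ.
L₂/L₁ = (1.5) × (1.2) = 1.80.

L₂/L₁ = 1.80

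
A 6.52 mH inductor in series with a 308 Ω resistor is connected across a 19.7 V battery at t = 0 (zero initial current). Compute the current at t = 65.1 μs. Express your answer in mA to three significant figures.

τ = L/R = 6.520×10^-3/308 = 2.117×10^-5 s; final current I_∞ = ε/R = 19.7/308 = 6.396×10^-2 A.
I(t) = I_∞(1 − e^(−t/τ)) with t/τ = 3.075.
I = (6.396×10^-2)(1 − e^(−3.075)) = 6.101×10^-2 A.

I ≈ 61.0 mA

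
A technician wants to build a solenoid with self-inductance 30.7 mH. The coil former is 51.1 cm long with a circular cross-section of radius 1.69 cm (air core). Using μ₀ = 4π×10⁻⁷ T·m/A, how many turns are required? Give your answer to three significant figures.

N ≈ 3730 turns

A = πr² = π(1.690×10^-2 m)² = 8.973×10^-4 m².
From L = μ₀N²A/ℓ, N = √(Lℓ / (μ₀A)).
N = √[(3.070×10^-2)(0.511) / ((4π×10⁻⁷)×8.973×10^-4)] = √(1.391×10^7) ≈ 3730.0.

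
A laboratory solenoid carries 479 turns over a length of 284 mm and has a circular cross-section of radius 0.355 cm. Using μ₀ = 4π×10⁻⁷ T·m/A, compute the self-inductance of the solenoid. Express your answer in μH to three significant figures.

A = πr² = π(3.550×10^-3 m)² = 3.959×10^-5 m².
For a long solenoid, L = μ₀N²A/ℓ.
L = (4π×10⁻⁷)(479)²(3.959×10^-5)/(0.284 m) = 4.019×10^-5 H.

L ≈ 40.2 μH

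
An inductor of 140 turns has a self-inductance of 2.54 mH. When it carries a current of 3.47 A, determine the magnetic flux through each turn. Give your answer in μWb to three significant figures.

Φ_B ≈ 63.0 μWb

From L = NΦ_B/I, the flux per turn is Φ_B = LI/N.
Φ_B = (2.540×10^-3 H)(3.47 A)/140 = 6.296×10^-5 Wb.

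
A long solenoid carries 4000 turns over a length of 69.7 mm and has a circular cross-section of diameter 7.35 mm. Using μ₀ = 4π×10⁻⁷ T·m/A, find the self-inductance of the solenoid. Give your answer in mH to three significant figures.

A = π(d/2)² = π(3.675×10^-3 m)² = 4.243×10^-5 m².
For a long solenoid, L = μ₀N²A/ℓ.
L = (4π×10⁻⁷)(4000)²(4.243×10^-5)/(6.970×10^-2 m) = 1.224×10^-2 H.

L ≈ 12.2 mH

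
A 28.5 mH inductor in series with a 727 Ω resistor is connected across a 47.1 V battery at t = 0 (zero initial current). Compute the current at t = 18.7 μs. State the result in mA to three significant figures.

I ≈ 24.6 mA

τ = L/R = 2.850×10^-2/727 = 3.920×10^-5 s; final current I_∞ = ε/R = 47.1/727 = 6.479×10^-2 A.
I(t) = I_∞(1 − e^(−t/τ)) with t/τ = 0.477.
I = (6.479×10^-2)(1 − e^(−0.477)) = 2.458×10^-2 A.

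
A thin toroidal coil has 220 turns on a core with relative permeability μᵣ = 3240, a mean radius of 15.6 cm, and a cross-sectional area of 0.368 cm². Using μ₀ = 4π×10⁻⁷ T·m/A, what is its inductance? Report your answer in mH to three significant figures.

For a thin toroid, L = μ₀μᵣN²A/(2πR).
L = (4π×10⁻⁷)(3240)(220)²(3.680×10^-5) / (2π×0.156 m) = 7.398×10^-3 H.

L ≈ 7.40 mH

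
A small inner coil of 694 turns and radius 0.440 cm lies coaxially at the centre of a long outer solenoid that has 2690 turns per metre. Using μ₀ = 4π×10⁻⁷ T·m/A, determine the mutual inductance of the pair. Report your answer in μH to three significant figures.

M ≈ 143 μH

The outer solenoid produces a uniform field B₁ = μ₀n₁I₁ across the inner coil,
so the flux linkage is N₂Φ = N₂B₁A₂ = μ₀n₁N₂A₂·I₁, giving M = μ₀n₁N₂A₂.
A₂ = πr² = π(4.400×10^-3 m)² = 6.082×10^-5 m².
M = (4π×10⁻⁷)(2690)(694)(6.082×10^-5) = 1.427×10^-4 H.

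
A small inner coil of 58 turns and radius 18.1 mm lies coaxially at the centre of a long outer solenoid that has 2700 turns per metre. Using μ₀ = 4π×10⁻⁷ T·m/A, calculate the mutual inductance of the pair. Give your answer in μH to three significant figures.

The outer solenoid produces a uniform field B₁ = μ₀n₁I₁ across the inner coil,
so the flux linkage is N₂Φ = N₂B₁A₂ = μ₀n₁N₂A₂·I₁, giving M = μ₀n₁N₂A₂.
A₂ = πr² = π(1.810×10^-2 m)² = 1.029×10^-3 m².
M = (4π×10⁻⁷)(2700)(58)(1.029×10^-3) = 2.025×10^-4 H.

M ≈ 203 μH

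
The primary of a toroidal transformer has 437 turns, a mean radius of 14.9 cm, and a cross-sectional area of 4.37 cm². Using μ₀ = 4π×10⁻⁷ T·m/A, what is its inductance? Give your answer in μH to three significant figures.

L ≈ 112 μH

For a thin toroid, L = μ₀N²A/(2πR).
L = (4π×10⁻⁷)(437)²(4.370×10^-4) / (2π×0.149 m) = 1.120×10^-4 H.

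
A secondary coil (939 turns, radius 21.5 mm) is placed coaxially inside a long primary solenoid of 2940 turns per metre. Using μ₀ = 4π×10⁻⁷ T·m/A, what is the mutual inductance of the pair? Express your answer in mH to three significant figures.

M ≈ 5.04 mH

The outer solenoid produces a uniform field B₁ = μ₀n₁I₁ across the inner coil,
so the flux linkage is N₂Φ = N₂B₁A₂ = μ₀n₁N₂A₂·I₁, giving M = μ₀n₁N₂A₂.
A₂ = πr² = π(2.150×10^-2 m)² = 1.452×10^-3 m².
M = (4π×10⁻⁷)(2940)(939)(1.452×10^-3) = 5.038×10^-3 H.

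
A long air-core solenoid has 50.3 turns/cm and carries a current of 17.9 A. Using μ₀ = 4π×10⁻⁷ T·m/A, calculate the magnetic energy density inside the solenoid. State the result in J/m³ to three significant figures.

u ≈ 5090 J/m³

B = μ₀nI = (4π×10⁻⁷)(5.030×10^3)(17.9) = 0.1131 T.
u = B²/(2μ₀) = (0.1131)²/(2×4π×10⁻⁷) = 5.094×10^3 J/m³.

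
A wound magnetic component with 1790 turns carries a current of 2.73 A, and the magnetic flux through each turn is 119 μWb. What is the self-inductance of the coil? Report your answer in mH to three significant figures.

Self-inductance is defined by L = NΦ_B/I (flux linkage over current).
L = (1790)(1.190×10^-4 Wb)/(2.73 A) = 7.803×10^-2 H.

L ≈ 78.0 mH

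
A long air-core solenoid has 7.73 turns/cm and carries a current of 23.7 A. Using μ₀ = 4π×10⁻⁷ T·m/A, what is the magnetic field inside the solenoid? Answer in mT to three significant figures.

B ≈ 23.0 mT

Inside a long solenoid, B = μ₀nI.
B = (4π×10⁻⁷)(773 m⁻¹)(23.7 A) = 2.302×10^-2 T.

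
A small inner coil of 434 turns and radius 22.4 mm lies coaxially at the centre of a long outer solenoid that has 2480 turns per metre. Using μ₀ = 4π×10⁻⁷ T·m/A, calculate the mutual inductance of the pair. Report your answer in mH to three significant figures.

The outer solenoid produces a uniform field B₁ = μ₀n₁I₁ across the inner coil,
so the flux linkage is N₂Φ = N₂B₁A₂ = μ₀n₁N₂A₂·I₁, giving M = μ₀n₁N₂A₂.
A₂ = πr² = π(2.240×10^-2 m)² = 1.576×10^-3 m².
M = (4π×10⁻⁷)(2480)(434)(1.576×10^-3) = 2.132×10^-3 H.

M ≈ 2.13 mH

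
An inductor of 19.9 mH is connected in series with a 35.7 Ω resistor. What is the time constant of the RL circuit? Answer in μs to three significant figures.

τ ≈ 557 μs

τ = L/R = (1.990×10^-2 H)/(35.7 Ω) = 5.574×10^-4 s.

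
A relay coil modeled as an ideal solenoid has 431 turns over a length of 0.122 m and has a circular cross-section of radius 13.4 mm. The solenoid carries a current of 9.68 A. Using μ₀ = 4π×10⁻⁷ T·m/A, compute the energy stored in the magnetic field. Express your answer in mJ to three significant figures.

A = πr² = π(1.340×10^-2 m)² = 5.641×10^-4 m².
L = μ₀N²A/ℓ = (4π×10⁻⁷)(431)²(5.641×10^-4)/(0.122) = 1.079×10^-3 H.
U = ½LI² = ½(1.079×10^-3)(9.68)² = 5.057×10^-2 J.

U ≈ 50.6 mJ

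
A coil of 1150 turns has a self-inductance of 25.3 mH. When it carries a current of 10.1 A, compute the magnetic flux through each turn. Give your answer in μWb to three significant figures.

From L = NΦ_B/I, the flux per turn is Φ_B = LI/N.
Φ_B = (2.530×10^-2 H)(10.1 A)/1150 = 2.222×10^-4 Wb.

Φ_B ≈ 222 μWb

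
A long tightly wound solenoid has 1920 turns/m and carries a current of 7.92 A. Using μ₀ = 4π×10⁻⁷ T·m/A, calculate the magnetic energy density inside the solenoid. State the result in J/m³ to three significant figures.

B = μ₀nI = (4π×10⁻⁷)(1.920×10^3)(7.92) = 1.911×10^-2 T.
u = B²/(2μ₀) = (1.911×10^-2)²/(2×4π×10⁻⁷) = 145.3 J/m³.

u ≈ 145 J/m³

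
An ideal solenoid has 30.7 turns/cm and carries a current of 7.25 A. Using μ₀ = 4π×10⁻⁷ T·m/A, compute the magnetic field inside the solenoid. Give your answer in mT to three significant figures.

Inside a long solenoid, B = μ₀nI.
B = (4π×10⁻⁷)(3.070×10^3 m⁻¹)(7.25 A) = 2.797×10^-2 T.

B ≈ 28.0 mT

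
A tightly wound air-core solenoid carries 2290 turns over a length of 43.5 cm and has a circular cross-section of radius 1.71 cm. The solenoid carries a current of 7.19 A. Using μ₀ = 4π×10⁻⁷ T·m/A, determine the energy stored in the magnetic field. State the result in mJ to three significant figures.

A = πr² = π(1.710×10^-2 m)² = 9.186×10^-4 m².
L = μ₀N²A/ℓ = (4π×10⁻⁷)(2290)²(9.186×10^-4)/(0.435) = 1.392×10^-2 H.
U = ½LI² = ½(1.392×10^-2)(7.19)² = 0.3597 J.

U ≈ 360 mJ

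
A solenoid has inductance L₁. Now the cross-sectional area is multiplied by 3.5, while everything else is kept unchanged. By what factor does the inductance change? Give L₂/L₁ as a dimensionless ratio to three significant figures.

For a solenoid, L ∝ μᵣN²A/ℓ.
L₂/L₁ = (3.5) = 3.50.

L₂/L₁ = 3.50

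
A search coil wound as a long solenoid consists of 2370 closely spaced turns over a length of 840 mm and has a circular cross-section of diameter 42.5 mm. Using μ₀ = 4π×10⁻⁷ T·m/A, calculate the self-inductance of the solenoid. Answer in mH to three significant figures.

A = π(d/2)² = π(2.125×10^-2 m)² = 1.419×10^-3 m².
For a long solenoid, L = μ₀N²A/ℓ.
L = (4π×10⁻⁷)(2370)²(1.419×10^-3)/(0.84 m) = 1.192×10^-2 H.

L ≈ 11.9 mH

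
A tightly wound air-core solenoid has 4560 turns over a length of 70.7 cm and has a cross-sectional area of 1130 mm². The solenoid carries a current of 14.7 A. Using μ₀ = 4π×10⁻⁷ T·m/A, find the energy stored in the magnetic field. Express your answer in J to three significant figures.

A = 1130 mm² = 1.130×10^-3 m².
L = μ₀N²A/ℓ = (4π×10⁻⁷)(4560)²(1.130×10^-3)/(0.707) = 4.176×10^-2 H.
U = ½LI² = ½(4.176×10^-2)(14.7)² = 4.512 J.

U ≈ 4.51 J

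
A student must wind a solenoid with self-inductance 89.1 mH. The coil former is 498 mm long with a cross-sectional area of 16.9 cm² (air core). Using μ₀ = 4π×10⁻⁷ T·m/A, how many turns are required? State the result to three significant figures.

A = 16.9 cm² = 1.690×10^-3 m².
From L = μ₀N²A/ℓ, N = √(Lℓ / (μ₀A)).
N = √[(8.910×10^-2)(0.498) / ((4π×10⁻⁷)×1.690×10^-3)] = √(2.089×10^7) ≈ 4570.9.

N ≈ 4570 turns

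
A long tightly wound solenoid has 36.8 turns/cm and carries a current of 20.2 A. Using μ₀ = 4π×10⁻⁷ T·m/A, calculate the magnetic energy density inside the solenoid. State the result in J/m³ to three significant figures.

u ≈ 3470 J/m³

B = μ₀nI = (4π×10⁻⁷)(3.680×10^3)(20.2) = 9.341×10^-2 T.
u = B²/(2μ₀) = (9.341×10^-2)²/(2×4π×10⁻⁷) = 3.472×10^3 J/m³.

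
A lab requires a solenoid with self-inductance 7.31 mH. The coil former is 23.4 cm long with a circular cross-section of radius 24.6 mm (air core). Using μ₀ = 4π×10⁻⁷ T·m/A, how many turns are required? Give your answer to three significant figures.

N ≈ 846 turns

A = πr² = π(2.460×10^-2 m)² = 1.901×10^-3 m².
From L = μ₀N²A/ℓ, N = √(Lℓ / (μ₀A)).
N = √[(7.310×10^-3)(0.234) / ((4π×10⁻⁷)×1.901×10^-3)] = √(7.160×10^5) ≈ 846.2.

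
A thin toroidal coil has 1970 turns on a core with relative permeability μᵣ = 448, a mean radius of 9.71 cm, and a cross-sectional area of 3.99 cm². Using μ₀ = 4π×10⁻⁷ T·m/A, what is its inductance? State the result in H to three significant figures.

L ≈ 1.43 H

For a thin toroid, L = μ₀μᵣN²A/(2πR).
L = (4π×10⁻⁷)(448)(1970)²(3.990×10^-4) / (2π×9.710×10^-2 m) = 1.429 H.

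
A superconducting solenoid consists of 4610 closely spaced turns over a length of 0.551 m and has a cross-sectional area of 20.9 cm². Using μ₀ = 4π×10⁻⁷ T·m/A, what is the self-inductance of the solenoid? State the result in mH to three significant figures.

A = 20.9 cm² = 2.090×10^-3 m².
For a long solenoid, L = μ₀N²A/ℓ.
L = (4π×10⁻⁷)(4610)²(2.090×10^-3)/(0.551 m) = 0.1013 H.

L ≈ 101 mH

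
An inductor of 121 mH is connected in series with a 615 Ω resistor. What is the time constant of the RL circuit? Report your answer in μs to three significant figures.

τ = L/R = (0.121 H)/(615 Ω) = 1.967×10^-4 s.

τ ≈ 197 μs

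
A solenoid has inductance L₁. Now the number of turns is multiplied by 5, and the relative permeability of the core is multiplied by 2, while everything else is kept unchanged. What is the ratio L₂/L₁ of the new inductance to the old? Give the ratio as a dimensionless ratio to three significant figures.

For a solenoid, L ∝ μᵣN²A/ℓ.
L₂/L₁ = (5)^2 × (2) = 50.0.

L₂/L₁ = 50.0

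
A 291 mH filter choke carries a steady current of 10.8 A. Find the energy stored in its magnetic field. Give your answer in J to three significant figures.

Stored magnetic energy: U = ½LI².
U = ½(0.291 H)(10.8 A)² = 16.97 J.

U ≈ 17.0 J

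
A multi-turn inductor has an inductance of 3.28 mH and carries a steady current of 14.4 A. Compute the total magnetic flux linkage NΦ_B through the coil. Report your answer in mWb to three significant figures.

NΦ_B ≈ 47.2 mWb

From L = NΦ_B/I, the flux linkage is NΦ_B = LI.
NΦ_B = (3.280×10^-3 H)(14.4 A) = 4.723×10^-2 Wb.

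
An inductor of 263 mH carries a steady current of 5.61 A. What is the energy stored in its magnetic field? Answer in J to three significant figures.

Stored magnetic energy: U = ½LI².
U = ½(0.263 H)(5.61 A)² = 4.139 J.

U ≈ 4.14 J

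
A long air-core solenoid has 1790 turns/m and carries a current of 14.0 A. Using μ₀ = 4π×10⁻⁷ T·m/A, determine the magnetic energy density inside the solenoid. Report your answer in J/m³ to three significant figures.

u ≈ 395 J/m³

B = μ₀nI = (4π×10⁻⁷)(1.790×10^3)(14.0) = 3.149×10^-2 T.
u = B²/(2μ₀) = (3.149×10^-2)²/(2×4π×10⁻⁷) = 394.6 J/m³.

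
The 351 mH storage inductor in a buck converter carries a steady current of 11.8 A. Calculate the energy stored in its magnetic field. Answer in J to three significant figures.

Stored magnetic energy: U = ½LI².
U = ½(0.351 H)(11.8 A)² = 24.44 J.

U ≈ 24.4 J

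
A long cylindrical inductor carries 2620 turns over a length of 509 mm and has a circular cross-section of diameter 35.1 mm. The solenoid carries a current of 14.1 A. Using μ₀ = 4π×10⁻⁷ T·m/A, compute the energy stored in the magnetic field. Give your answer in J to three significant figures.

U ≈ 1.63 J

A = π(d/2)² = π(1.755×10^-2 m)² = 9.676×10^-4 m².
L = μ₀N²A/ℓ = (4π×10⁻⁷)(2620)²(9.676×10^-4)/(0.509) = 1.640×10^-2 H.
U = ½LI² = ½(1.640×10^-2)(14.1)² = 1.63 J.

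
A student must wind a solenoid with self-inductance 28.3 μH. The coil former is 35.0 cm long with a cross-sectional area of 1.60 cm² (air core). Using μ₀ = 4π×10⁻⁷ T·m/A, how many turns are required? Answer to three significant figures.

A = 1.60 cm² = 1.600×10^-4 m².
From L = μ₀N²A/ℓ, N = √(Lℓ / (μ₀A)).
N = √[(2.830×10^-5)(0.35) / ((4π×10⁻⁷)×1.600×10^-4)] = √(4.926×10^4) ≈ 222.0.

N ≈ 222 turns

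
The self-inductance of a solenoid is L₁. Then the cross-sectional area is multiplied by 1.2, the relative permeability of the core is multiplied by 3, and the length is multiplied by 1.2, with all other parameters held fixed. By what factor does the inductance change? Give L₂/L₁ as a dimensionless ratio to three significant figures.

For a solenoid, L ∝ μᵣN²A/ℓ.
L₂/L₁ = (1.2) × (3) × (1.2)^-1 = 3.00.

L₂/L₁ = 3.00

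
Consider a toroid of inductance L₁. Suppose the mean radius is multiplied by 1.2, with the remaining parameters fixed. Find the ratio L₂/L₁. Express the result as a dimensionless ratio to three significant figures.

For a toroid, L ∝ μᵣN²A/R.
L₂/L₁ = (1.2)^-1 = 0.833.

L₂/L₁ = 0.833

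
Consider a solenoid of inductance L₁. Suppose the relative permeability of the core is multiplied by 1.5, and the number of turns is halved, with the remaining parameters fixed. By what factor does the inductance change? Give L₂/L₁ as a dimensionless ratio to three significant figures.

For a solenoid, L ∝ μᵣN²A/ℓ.
L₂/L₁ = (1.5) × (0.5)^2 = 0.375.

L₂/L₁ = 0.375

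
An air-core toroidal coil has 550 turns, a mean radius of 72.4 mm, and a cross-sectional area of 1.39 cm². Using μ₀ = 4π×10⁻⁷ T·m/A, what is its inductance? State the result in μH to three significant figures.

For a thin toroid, L = μ₀N²A/(2πR).
L = (4π×10⁻⁷)(550)²(1.390×10^-4) / (2π×7.240×10^-2 m) = 1.162×10^-4 H.

L ≈ 116 μH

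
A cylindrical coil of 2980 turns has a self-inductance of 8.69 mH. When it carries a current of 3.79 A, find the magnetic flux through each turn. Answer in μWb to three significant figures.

Φ_B ≈ 11.1 μWb

From L = NΦ_B/I, the flux per turn is Φ_B = LI/N.
Φ_B = (8.690×10^-3 H)(3.79 A)/2980 = 1.105×10^-5 Wb.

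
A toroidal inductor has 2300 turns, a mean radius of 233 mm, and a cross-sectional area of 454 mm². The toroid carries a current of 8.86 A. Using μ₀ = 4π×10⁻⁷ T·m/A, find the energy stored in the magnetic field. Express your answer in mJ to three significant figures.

L = μ₀N²A/(2πR) = (4π×10⁻⁷)(2300)²(4.540×10^-4)/(2π×0.233) = 2.062×10^-3 H.
U = ½LI² = ½(2.062×10^-3)(8.86)² = 8.091×10^-2 J.

U ≈ 80.9 mJ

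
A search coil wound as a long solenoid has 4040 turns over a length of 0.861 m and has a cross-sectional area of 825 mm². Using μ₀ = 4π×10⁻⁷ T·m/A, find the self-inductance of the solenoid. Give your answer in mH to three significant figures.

L ≈ 19.7 mH

A = 825 mm² = 8.250×10^-4 m².
For a long solenoid, L = μ₀N²A/ℓ.
L = (4π×10⁻⁷)(4040)²(8.250×10^-4)/(0.861 m) = 1.965×10^-2 H.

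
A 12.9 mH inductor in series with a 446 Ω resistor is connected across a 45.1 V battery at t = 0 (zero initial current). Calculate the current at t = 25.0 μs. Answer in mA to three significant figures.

τ = L/R = 1.290×10^-2/446 = 2.892×10^-5 s; final current I_∞ = ε/R = 45.1/446 = 0.1011 A.
I(t) = I_∞(1 − e^(−t/τ)) with t/τ = 0.864.
I = (0.1011)(1 − e^(−0.864)) = 5.852×10^-2 A.

I ≈ 58.5 mA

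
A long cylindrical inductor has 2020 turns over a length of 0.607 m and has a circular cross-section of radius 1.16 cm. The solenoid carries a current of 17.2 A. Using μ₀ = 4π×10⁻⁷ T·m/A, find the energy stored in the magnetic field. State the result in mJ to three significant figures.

U ≈ 528 mJ

A = πr² = π(1.160×10^-2 m)² = 4.227×10^-4 m².
L = μ₀N²A/ℓ = (4π×10⁻⁷)(2020)²(4.227×10^-4)/(0.607) = 3.571×10^-3 H.
U = ½LI² = ½(3.571×10^-3)(17.2)² = 0.5282 J.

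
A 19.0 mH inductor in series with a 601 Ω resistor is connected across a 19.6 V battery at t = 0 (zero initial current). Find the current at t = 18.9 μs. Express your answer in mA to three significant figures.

τ = L/R = 1.900×10^-2/601 = 3.161×10^-5 s; final current I_∞ = ε/R = 19.6/601 = 3.261×10^-2 A.
I(t) = I_∞(1 − e^(−t/τ)) with t/τ = 0.598.
I = (3.261×10^-2)(1 − e^(−0.598)) = 1.468×10^-2 A.

I ≈ 14.7 mA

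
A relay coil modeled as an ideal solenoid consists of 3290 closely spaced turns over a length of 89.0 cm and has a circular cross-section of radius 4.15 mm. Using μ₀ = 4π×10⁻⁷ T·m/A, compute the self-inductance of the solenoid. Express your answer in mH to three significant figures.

A = πr² = π(4.150×10^-3 m)² = 5.411×10^-5 m².
For a long solenoid, L = μ₀N²A/ℓ.
L = (4π×10⁻⁷)(3290)²(5.411×10^-5)/(0.89 m) = 8.269×10^-4 H.

L ≈ 0.827 mH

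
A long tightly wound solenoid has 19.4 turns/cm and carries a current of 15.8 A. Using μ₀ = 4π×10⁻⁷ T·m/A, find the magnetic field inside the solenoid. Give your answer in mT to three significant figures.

Inside a long solenoid, B = μ₀nI.
B = (4π×10⁻⁷)(1.940×10^3 m⁻¹)(15.8 A) = 3.852×10^-2 T.

B ≈ 38.5 mT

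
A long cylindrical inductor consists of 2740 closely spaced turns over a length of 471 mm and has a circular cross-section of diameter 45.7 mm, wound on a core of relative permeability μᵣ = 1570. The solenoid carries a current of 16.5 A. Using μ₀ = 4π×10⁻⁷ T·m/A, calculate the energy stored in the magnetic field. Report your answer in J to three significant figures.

A = π(d/2)² = π(2.285×10^-2 m)² = 1.640×10^-3 m².
L = μ₀μᵣN²A/ℓ = (4π×10⁻⁷)(1570)(2740)²(1.640×10^-3)/(0.471) = 51.58 H.
U = ½LI² = ½(51.58)(16.5)² = 7.022×10^3 J.

U ≈ 7020 J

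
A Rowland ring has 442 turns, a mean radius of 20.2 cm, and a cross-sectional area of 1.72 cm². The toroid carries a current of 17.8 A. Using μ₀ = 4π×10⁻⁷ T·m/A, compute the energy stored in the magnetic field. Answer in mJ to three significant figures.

U ≈ 5.27 mJ

L = μ₀N²A/(2πR) = (4π×10⁻⁷)(442)²(1.720×10^-4)/(2π×0.202) = 3.327×10^-5 H.
U = ½LI² = ½(3.327×10^-5)(17.8)² = 5.271×10^-3 J.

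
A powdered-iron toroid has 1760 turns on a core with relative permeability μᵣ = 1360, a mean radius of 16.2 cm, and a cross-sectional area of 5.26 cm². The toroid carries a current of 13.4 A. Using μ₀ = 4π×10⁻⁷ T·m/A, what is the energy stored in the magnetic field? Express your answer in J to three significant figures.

L = μ₀μᵣN²A/(2πR) = (4π×10⁻⁷)(1360)(1760)²(5.260×10^-4)/(2π×0.162) = 2.736 H.
U = ½LI² = ½(2.736)(13.4)² = 245.6 J.

U ≈ 246 J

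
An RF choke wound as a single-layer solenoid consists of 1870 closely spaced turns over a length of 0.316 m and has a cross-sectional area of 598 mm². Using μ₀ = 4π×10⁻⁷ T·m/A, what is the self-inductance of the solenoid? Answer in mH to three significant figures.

A = 598 mm² = 5.980×10^-4 m².
For a long solenoid, L = μ₀N²A/ℓ.
L = (4π×10⁻⁷)(1870)²(5.980×10^-4)/(0.316 m) = 8.316×10^-3 H.

L ≈ 8.32 mH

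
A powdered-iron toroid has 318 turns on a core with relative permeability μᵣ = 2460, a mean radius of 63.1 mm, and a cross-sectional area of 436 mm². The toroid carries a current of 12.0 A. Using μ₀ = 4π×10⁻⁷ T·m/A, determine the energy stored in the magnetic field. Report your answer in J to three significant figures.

L = μ₀μᵣN²A/(2πR) = (4π×10⁻⁷)(2460)(318)²(4.360×10^-4)/(2π×6.310×10^-2) = 0.3438 H.
U = ½LI² = ½(0.3438)(12.0)² = 24.75 J.

U ≈ 24.8 J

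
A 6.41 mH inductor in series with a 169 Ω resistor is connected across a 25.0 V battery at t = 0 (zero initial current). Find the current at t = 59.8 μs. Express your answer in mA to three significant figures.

I ≈ 117 mA

τ = L/R = 6.410×10^-3/169 = 3.793×10^-5 s; final current I_∞ = ε/R = 25.0/169 = 0.1479 A.
I(t) = I_∞(1 − e^(−t/τ)) with t/τ = 1.577.
I = (0.1479)(1 − e^(−1.577)) = 0.1174 A.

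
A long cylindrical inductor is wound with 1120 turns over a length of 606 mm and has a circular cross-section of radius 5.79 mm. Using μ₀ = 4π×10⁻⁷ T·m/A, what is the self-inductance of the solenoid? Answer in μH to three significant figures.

L ≈ 274 μH

A = πr² = π(5.790×10^-3 m)² = 1.053×10^-4 m².
For a long solenoid, L = μ₀N²A/ℓ.
L = (4π×10⁻⁷)(1120)²(1.053×10^-4)/(0.606 m) = 2.740×10^-4 H.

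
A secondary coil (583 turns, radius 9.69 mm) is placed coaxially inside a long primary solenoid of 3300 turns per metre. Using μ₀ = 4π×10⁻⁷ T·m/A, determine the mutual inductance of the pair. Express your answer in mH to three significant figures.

The outer solenoid produces a uniform field B₁ = μ₀n₁I₁ across the inner coil,
so the flux linkage is N₂Φ = N₂B₁A₂ = μ₀n₁N₂A₂·I₁, giving M = μ₀n₁N₂A₂.
A₂ = πr² = π(9.690×10^-3 m)² = 2.950×10^-4 m².
M = (4π×10⁻⁷)(3300)(583)(2.950×10^-4) = 7.132×10^-4 H.

M ≈ 0.713 mH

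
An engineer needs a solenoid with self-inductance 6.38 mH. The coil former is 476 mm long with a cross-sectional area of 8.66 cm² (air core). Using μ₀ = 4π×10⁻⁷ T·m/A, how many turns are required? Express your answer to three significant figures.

N ≈ 1670 turns

A = 8.66 cm² = 8.660×10^-4 m².
From L = μ₀N²A/ℓ, N = √(Lℓ / (μ₀A)).
N = √[(6.380×10^-3)(0.476) / ((4π×10⁻⁷)×8.660×10^-4)] = √(2.791×10^6) ≈ 1670.5.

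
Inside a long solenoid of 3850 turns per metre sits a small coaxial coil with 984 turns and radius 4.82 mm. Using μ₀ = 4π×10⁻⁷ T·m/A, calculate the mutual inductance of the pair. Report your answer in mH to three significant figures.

M ≈ 0.347 mH

The outer solenoid produces a uniform field B₁ = μ₀n₁I₁ across the inner coil,
so the flux linkage is N₂Φ = N₂B₁A₂ = μ₀n₁N₂A₂·I₁, giving M = μ₀n₁N₂A₂.
A₂ = πr² = π(4.820×10^-3 m)² = 7.299×10^-5 m².
M = (4π×10⁻⁷)(3850)(984)(7.299×10^-5) = 3.4746×10^-4 H.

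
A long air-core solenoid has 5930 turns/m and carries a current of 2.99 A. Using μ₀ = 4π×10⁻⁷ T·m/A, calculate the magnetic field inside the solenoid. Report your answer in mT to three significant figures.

Inside a long solenoid, B = μ₀nI.
B = (4π×10⁻⁷)(5.930×10^3 m⁻¹)(2.99 A) = 2.228×10^-2 T.

B ≈ 22.3 mT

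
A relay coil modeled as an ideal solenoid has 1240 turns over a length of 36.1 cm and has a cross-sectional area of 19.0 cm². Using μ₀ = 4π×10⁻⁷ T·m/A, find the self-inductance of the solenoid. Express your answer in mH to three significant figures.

A = 19.0 cm² = 1.900×10^-3 m².
For a long solenoid, L = μ₀N²A/ℓ.
L = (4π×10⁻⁷)(1240)²(1.900×10^-3)/(0.361 m) = 1.017×10^-2 H.

L ≈ 10.2 mH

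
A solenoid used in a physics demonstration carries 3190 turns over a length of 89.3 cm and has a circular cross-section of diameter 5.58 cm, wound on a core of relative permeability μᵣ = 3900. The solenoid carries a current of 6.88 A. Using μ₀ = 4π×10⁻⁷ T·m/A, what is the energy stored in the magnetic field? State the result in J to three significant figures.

U ≈ 3230 J

A = π(d/2)² = π(2.790×10^-2 m)² = 2.445×10^-3 m².
L = μ₀μᵣN²A/ℓ = (4π×10⁻⁷)(3900)(3190)²(2.445×10^-3)/(0.893) = 136.6 H.
U = ½LI² = ½(136.6)(6.88)² = 3.232×10^3 J.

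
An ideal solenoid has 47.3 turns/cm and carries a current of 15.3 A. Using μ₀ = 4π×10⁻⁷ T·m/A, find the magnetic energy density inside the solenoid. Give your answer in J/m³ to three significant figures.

u ≈ 3290 J/m³

B = μ₀nI = (4π×10⁻⁷)(4.730×10^3)(15.3) = 9.094×10^-2 T.
u = B²/(2μ₀) = (9.094×10^-2)²/(2×4π×10⁻⁷) = 3.291×10^3 J/m³.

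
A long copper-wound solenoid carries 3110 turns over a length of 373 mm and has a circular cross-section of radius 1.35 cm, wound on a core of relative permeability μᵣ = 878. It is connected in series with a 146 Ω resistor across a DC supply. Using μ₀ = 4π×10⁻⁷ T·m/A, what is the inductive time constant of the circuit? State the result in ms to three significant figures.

τ ≈ 112 ms

A = πr² = π(1.350×10^-2 m)² = 5.726×10^-4 m².
L = μ₀μᵣN²A/ℓ = (4π×10⁻⁷)(878)(3110)²(5.726×10^-4)/(0.373) = 16.38 H.
τ = L/R = (16.38)/(146) = 0.1122 s.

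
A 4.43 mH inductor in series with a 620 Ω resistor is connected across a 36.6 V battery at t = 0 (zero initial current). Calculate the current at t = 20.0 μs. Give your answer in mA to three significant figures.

τ = L/R = 4.430×10^-3/620 = 7.145×10^-6 s; final current I_∞ = ε/R = 36.6/620 = 5.903×10^-2 A.
I(t) = I_∞(1 − e^(−t/τ)) with t/τ = 2.799.
I = (5.903×10^-2)(1 − e^(−2.799)) = 5.544×10^-2 A.

I ≈ 55.4 mA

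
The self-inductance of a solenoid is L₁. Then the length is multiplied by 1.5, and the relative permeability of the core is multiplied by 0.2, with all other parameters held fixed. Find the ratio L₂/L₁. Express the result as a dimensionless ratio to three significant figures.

L₂/L₁ = 0.133

For a solenoid, L ∝ μᵣN²A/ℓ.
L₂/L₁ = (1.5)^-1 × (0.2) = 0.133.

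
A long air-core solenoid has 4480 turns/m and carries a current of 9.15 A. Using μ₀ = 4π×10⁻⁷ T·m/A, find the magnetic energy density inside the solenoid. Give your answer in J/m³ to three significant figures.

B = μ₀nI = (4π×10⁻⁷)(4.480×10^3)(9.15) = 5.151×10^-2 T.
u = B²/(2μ₀) = (5.151×10^-2)²/(2×4π×10⁻⁷) = 1.056×10^3 J/m³.

u ≈ 1060 J/m³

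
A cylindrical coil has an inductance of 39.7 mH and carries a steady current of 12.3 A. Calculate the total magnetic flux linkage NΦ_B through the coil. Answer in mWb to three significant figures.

NΦ_B ≈ 488 mWb

From L = NΦ_B/I, the flux linkage is NΦ_B = LI.
NΦ_B = (3.970×10^-2 H)(12.3 A) = 0.4883 Wb.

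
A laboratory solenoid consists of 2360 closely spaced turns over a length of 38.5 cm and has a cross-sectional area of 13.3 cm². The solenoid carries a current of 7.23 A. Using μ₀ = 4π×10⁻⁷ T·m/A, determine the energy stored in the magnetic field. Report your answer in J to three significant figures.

U ≈ 0.632 J

A = 13.3 cm² = 1.330×10^-3 m².
L = μ₀N²A/ℓ = (4π×10⁻⁷)(2360)²(1.330×10^-3)/(0.385) = 2.418×10^-2 H.
U = ½LI² = ½(2.418×10^-2)(7.23)² = 0.6319 J.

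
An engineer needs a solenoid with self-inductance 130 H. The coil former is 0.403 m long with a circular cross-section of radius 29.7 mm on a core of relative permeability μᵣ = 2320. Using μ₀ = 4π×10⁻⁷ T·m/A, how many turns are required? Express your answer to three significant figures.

A = πr² = π(2.970×10^-2 m)² = 2.771×10^-3 m².
From L = μ₀μᵣN²A/ℓ, N = √(Lℓ / (μ₀μᵣA)).
N = √[(130)(0.403) / ((4π×10⁻⁷)(2320)×2.771×10^-3)] = √(6.4847×10^6) ≈ 2546.5.

N ≈ 2550 turns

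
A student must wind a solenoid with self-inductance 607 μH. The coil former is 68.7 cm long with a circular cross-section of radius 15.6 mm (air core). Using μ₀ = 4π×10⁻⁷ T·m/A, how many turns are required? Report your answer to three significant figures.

A = πr² = π(1.560×10^-2 m)² = 7.645×10^-4 m².
From L = μ₀N²A/ℓ, N = √(Lℓ / (μ₀A)).
N = √[(6.070×10^-4)(0.687) / ((4π×10⁻⁷)×7.645×10^-4)] = √(4.340×10^5) ≈ 658.8.

N ≈ 659 turns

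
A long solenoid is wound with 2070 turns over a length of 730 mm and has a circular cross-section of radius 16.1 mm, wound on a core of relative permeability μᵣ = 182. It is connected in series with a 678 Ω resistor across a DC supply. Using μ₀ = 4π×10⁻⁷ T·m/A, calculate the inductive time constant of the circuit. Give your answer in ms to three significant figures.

τ ≈ 1.61 ms

A = πr² = π(1.610×10^-2 m)² = 8.143×10^-4 m².
L = μ₀μᵣN²A/ℓ = (4π×10⁻⁷)(182)(2070)²(8.143×10^-4)/(0.73) = 1.093 H.
τ = L/R = (1.093)/(678) = 1.612×10^-3 s.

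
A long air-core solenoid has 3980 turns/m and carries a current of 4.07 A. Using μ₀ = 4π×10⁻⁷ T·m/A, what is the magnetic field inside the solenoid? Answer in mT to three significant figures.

B ≈ 20.4 mT

Inside a long solenoid, B = μ₀nI.
B = (4π×10⁻⁷)(3.980×10^3 m⁻¹)(4.07 A) = 2.036×10^-2 T.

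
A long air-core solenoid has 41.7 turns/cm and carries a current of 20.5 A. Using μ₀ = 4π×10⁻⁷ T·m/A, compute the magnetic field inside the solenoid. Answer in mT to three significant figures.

Inside a long solenoid, B = μ₀nI.
B = (4π×10⁻⁷)(4.170×10^3 m⁻¹)(20.5 A) = 0.1074 T.

B ≈ 107 mT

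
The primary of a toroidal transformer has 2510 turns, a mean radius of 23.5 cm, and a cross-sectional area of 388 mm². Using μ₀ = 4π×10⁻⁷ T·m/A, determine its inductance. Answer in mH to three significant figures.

L ≈ 2.08 mH

For a thin toroid, L = μ₀N²A/(2πR).
L = (4π×10⁻⁷)(2510)²(3.880×10^-4) / (2π×0.235 m) = 2.080×10^-3 H.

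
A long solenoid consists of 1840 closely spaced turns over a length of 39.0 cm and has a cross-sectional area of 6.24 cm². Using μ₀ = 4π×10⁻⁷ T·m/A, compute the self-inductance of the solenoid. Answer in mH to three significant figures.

L ≈ 6.81 mH

A = 6.24 cm² = 6.240×10^-4 m².
For a long solenoid, L = μ₀N²A/ℓ.
L = (4π×10⁻⁷)(1840)²(6.240×10^-4)/(0.39 m) = 6.807×10^-3 H.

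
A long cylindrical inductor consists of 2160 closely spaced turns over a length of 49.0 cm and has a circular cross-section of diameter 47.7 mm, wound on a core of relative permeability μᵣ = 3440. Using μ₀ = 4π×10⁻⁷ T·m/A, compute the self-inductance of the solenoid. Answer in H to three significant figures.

A = π(d/2)² = π(2.385×10^-2 m)² = 1.787×10^-3 m².
For a long solenoid, L = μ₀μᵣN²A/ℓ.
L = (4π×10⁻⁷)(3440)(2160)²(1.787×10^-3)/(0.49 m) = 73.55 H.

L ≈ 73.6 H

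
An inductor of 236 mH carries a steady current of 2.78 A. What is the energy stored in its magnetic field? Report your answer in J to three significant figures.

U ≈ 0.912 J

Stored magnetic energy: U = ½LI².
U = ½(0.236 H)(2.78 A)² = 0.912 J.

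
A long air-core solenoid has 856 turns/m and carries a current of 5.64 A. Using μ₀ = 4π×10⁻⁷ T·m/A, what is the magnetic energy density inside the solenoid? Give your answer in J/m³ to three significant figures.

B = μ₀nI = (4π×10⁻⁷)(856)(5.64) = 6.067×10^-3 T.
u = B²/(2μ₀) = (6.067×10^-3)²/(2×4π×10⁻⁷) = 14.64 J/m³.

u ≈ 14.6 J/m³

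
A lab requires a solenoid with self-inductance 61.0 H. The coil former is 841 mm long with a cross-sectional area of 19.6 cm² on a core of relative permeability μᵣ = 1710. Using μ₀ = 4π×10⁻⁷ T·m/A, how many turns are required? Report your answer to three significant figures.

A = 19.6 cm² = 1.960×10^-3 m².
From L = μ₀μᵣN²A/ℓ, N = √(Lℓ / (μ₀μᵣA)).
N = √[(61)(0.841) / ((4π×10⁻⁷)(1710)×1.960×10^-3)] = √(1.218×10^7) ≈ 3490.1.

N ≈ 3490 turns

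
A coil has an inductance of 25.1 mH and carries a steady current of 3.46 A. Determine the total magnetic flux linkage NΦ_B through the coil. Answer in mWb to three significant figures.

NΦ_B ≈ 86.8 mWb

From L = NΦ_B/I, the flux linkage is NΦ_B = LI.
NΦ_B = (2.510×10^-2 H)(3.46 A) = 8.6846×10^-2 Wb.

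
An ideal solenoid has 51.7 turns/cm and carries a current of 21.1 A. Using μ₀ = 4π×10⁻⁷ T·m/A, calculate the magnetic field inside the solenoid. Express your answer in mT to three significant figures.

Inside a long solenoid, B = μ₀nI.
B = (4π×10⁻⁷)(5.170×10^3 m⁻¹)(21.1 A) = 0.1371 T.

B ≈ 137 mT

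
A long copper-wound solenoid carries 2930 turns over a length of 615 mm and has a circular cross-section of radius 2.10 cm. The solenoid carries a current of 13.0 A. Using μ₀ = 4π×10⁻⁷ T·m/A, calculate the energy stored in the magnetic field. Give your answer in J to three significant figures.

U ≈ 2.05 J

A = πr² = π(2.100×10^-2 m)² = 1.385×10^-3 m².
L = μ₀N²A/ℓ = (4π×10⁻⁷)(2930)²(1.385×10^-3)/(0.615) = 2.430×10^-2 H.
U = ½LI² = ½(2.430×10^-2)(13.0)² = 2.054 J.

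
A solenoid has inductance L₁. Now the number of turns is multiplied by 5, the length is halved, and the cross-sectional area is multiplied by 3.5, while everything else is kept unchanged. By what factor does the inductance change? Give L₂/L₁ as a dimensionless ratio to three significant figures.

L₂/L₁ = 175

For a solenoid, L ∝ μᵣN²A/ℓ.
L₂/L₁ = (5)^2 × (0.5)^-1 × (3.5) = 175.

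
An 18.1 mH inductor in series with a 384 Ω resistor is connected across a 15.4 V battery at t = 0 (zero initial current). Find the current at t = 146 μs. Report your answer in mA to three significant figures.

τ = L/R = 1.810×10^-2/384 = 4.714×10^-5 s; final current I_∞ = ε/R = 15.4/384 = 4.010×10^-2 A.
I(t) = I_∞(1 − e^(−t/τ)) with t/τ = 3.097.
I = (4.010×10^-2)(1 − e^(−3.097)) = 3.829×10^-2 A.

I ≈ 38.3 mA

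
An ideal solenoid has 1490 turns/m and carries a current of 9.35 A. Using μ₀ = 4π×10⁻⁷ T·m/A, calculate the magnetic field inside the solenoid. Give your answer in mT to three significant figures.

Inside a long solenoid, B = μ₀nI.
B = (4π×10⁻⁷)(1.490×10^3 m⁻¹)(9.35 A) = 1.751×10^-2 T.

B ≈ 17.5 mT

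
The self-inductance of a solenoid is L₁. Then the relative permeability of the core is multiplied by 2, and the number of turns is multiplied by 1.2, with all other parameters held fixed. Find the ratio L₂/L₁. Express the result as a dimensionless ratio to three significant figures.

L₂/L₁ = 2.88

For a solenoid, L ∝ μᵣN²A/ℓ.
L₂/L₁ = (2) × (1.2)^2 = 2.88.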